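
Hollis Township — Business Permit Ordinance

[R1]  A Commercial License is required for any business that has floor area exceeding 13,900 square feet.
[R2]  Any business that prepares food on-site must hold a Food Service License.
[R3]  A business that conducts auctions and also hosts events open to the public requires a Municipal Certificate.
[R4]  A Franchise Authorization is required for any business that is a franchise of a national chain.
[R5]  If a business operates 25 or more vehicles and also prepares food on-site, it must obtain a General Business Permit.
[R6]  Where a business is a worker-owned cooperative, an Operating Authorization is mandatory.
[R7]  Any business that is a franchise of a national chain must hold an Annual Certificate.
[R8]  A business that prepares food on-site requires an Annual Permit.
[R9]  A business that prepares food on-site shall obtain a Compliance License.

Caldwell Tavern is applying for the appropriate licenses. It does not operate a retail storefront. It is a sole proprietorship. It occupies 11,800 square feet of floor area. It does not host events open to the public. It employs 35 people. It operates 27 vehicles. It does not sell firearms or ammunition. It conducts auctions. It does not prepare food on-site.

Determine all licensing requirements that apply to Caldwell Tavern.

[R1] floor area 11,800 square feet ≤ 13,900 square feet → Commercial License not required.
[R2] does not prepare food on-site → Food Service License not required.
[R3] conducts auctions; does not host events open to the public → Municipal Certificate not required.
[R4] is a sole proprietorship (not: is a franchise of a national chain) → Franchise Authorization not required.
[R5] vehicles 27 ≥ 25; does not prepare food on-site → General Business Permit not required.
[R6] is a sole proprietorship (not: is a worker-owned cooperative) → Operating Authorization not required.
[R7] is a sole proprietorship (not: is a franchise of a national chain) → Annual Certificate not required.
[R8] does not prepare food on-site → Annual Permit not required.
[R9] does not prepare food on-site → Compliance License not required.

None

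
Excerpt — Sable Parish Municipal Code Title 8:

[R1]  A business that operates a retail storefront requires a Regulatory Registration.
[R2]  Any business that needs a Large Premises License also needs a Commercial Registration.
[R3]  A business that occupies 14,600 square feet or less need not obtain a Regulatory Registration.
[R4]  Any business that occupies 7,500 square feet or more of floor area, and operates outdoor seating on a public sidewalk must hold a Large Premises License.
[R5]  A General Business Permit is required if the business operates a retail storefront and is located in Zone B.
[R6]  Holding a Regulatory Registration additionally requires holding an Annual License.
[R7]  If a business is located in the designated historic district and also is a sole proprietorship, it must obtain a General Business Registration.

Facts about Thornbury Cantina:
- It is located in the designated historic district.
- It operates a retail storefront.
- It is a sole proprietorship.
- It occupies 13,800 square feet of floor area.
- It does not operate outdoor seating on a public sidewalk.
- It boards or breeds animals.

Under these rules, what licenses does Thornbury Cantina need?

[R1] operates a retail storefront → Regulatory Registration required.
[R2] Large Premises License is not required → no effect.
[R3] floor area 13,800 square feet ≤ 14,600 square feet → exempt from Regulatory Registration.
[R4] floor area 13,800 square feet ≥ 7,500 square feet; does not operate outdoor seating on a public sidewalk → Large Premises License not required.
[R5] operates a retail storefront; is located in the designated historic district (not: is located in Zone B) → General Business Permit not required.
[R6] Regulatory Registration is not required → no effect.
[R7] is located in the designated historic district; is a sole proprietorship → General Business Registration required.

General Business Registration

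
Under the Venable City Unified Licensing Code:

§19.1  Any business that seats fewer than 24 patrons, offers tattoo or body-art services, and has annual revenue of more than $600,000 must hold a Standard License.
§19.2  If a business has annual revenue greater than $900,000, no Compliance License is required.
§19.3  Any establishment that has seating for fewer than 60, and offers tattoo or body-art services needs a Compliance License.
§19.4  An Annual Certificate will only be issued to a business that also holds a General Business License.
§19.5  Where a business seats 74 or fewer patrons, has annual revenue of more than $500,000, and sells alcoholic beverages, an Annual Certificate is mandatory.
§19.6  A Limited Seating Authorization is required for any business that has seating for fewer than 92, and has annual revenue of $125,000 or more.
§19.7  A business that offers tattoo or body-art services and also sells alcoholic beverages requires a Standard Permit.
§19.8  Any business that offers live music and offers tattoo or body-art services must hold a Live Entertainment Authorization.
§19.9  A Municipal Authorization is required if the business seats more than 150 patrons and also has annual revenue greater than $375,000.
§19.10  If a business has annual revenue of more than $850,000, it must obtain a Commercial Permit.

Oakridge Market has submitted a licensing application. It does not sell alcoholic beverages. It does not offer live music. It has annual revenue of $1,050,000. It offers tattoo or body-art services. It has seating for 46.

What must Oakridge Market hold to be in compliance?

Commercial Permit, Limited Seating Authorization

§19.1 seating 46 ≥ 24; offers tattoo or body-art services; revenue $1,050,000 > $600,000 → Standard License not required.
§19.2 revenue $1,050,000 > $900,000 → exempt from Compliance License.
§19.3 seating 46 < 60; offers tattoo or body-art services → Compliance License required.
§19.4 Annual Certificate is not required → no effect.
§19.5 seating 46 ≤ 74; revenue $1,050,000 > $500,000; does not sell alcoholic beverages → Annual Certificate not required.
§19.6 seating 46 < 92; revenue $1,050,000 ≥ $125,000 → Limited Seating Authorization required.
§19.7 offers tattoo or body-art services; does not sell alcoholic beverages → Standard Permit not required.
§19.8 does not offer live music; offers tattoo or body-art services → Live Entertainment Authorization not required.
§19.9 seating 46 ≤ 150; revenue $1,050,000 > $375,000 → Municipal Authorization not required.
§19.10 revenue $1,050,000 > $850,000 → Commercial Permit required.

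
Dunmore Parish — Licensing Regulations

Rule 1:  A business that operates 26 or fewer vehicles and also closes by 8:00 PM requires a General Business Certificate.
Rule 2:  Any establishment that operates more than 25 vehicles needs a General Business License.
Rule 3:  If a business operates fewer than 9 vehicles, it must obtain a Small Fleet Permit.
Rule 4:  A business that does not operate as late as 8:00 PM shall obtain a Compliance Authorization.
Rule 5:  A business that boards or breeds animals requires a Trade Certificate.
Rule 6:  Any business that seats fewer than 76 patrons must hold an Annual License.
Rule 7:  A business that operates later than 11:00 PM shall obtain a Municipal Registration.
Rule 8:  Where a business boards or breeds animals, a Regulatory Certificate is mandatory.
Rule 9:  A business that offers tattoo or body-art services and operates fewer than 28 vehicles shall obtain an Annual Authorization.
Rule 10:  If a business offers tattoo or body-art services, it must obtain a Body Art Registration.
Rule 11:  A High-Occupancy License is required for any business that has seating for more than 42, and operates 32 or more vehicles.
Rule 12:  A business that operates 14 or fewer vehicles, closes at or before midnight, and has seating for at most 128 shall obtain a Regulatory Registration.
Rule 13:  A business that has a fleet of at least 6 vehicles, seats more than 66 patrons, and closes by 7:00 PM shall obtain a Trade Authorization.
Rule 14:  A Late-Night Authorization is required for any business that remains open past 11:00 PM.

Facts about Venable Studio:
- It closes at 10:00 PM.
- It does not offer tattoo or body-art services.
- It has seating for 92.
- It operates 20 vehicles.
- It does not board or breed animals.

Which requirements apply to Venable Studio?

None

Rule 1: vehicles 20 ≤ 26; closes 10:00 PM, after 8:00 PM → General Business Certificate not required.
Rule 2: vehicles 20 ≤ 25 → General Business License not required.
Rule 3: vehicles 20 ≥ 9 → Small Fleet Permit not required.
Rule 4: closes 10:00 PM, after 8:00 PM → Compliance Authorization not required.
Rule 5: does not board or breed animals → Trade Certificate not required.
Rule 6: seating 92 ≥ 76 → Annual License not required.
Rule 7: closes 10:00 PM, at/before 11:00 PM → Municipal Registration not required.
Rule 8: does not board or breed animals → Regulatory Certificate not required.
Rule 9: does not offer tattoo or body-art services; vehicles 20 < 28 → Annual Authorization not required.
Rule 10: does not offer tattoo or body-art services → Body Art Registration not required.
Rule 11: seating 92 > 42; vehicles 20 < 32 → High-Occupancy License not required.
Rule 12: vehicles 20 > 14; closes 10:00 PM, at/before midnight; seating 92 ≤ 128 → Regulatory Registration not required.
Rule 13: vehicles 20 ≥ 6; seating 92 > 66; closes 10:00 PM, after 7:00 PM → Trade Authorization not required.
Rule 14: closes 10:00 PM, at/before 11:00 PM → Late-Night Authorization not required.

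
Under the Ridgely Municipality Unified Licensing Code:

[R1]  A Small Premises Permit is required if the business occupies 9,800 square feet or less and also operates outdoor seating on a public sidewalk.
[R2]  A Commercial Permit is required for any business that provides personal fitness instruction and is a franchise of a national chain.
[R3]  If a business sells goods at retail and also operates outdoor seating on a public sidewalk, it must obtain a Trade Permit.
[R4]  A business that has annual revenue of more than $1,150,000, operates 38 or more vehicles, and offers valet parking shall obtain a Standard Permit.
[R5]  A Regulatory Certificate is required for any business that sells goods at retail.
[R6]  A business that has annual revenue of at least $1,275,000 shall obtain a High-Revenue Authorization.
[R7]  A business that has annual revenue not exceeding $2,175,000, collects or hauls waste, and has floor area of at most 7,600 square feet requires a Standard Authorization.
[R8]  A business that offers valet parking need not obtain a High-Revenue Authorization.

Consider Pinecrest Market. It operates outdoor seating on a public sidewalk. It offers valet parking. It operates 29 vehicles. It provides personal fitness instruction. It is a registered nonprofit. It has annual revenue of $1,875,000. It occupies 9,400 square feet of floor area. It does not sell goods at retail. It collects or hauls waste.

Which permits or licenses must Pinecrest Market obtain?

Small Premises Permit

[R1] floor area 9,400 square feet ≤ 9,800 square feet; operates outdoor seating on a public sidewalk → Small Premises Permit required.
[R2] provides personal fitness instruction; is a registered nonprofit (not: is a franchise of a national chain) → Commercial Permit not required.
[R3] does not sell goods at retail; operates outdoor seating on a public sidewalk → Trade Permit not required.
[R4] revenue $1,875,000 > $1,150,000; vehicles 29 < 38; offers valet parking → Standard Permit not required.
[R5] does not sell goods at retail → Regulatory Certificate not required.
[R6] revenue $1,875,000 ≥ $1,275,000 → High-Revenue Authorization required.
[R7] revenue $1,875,000 ≤ $2,175,000; collects or hauls waste; floor area 9,400 square feet > 7,600 square feet → Standard Authorization not required.
[R8] offers valet parking → exempt from High-Revenue Authorization.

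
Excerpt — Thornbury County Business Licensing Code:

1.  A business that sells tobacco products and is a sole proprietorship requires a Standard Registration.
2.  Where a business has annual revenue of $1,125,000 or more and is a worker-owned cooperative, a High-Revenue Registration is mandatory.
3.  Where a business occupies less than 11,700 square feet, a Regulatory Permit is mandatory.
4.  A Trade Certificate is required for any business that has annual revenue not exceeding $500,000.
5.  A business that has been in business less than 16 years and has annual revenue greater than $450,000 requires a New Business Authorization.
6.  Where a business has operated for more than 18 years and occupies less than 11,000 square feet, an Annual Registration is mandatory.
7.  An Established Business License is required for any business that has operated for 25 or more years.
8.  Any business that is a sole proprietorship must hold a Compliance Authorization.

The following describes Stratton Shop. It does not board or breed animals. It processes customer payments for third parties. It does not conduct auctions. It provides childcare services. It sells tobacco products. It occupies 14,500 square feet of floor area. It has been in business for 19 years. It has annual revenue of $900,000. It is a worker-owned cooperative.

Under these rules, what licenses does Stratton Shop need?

None

1. sells tobacco products; is a worker-owned cooperative (not: is a sole proprietorship) → Standard Registration not required.
2. revenue $900,000 < $1,125,000; is a worker-owned cooperative → High-Revenue Registration not required.
3. floor area 14,500 square feet ≥ 11,700 square feet → Regulatory Permit not required.
4. revenue $900,000 > $500,000 → Trade Certificate not required.
5. years in business 19 ≥ 16; revenue $900,000 > $450,000 → New Business Authorization not required.
6. years in business 19 > 18; floor area 14,500 square feet ≥ 11,000 square feet → Annual Registration not required.
7. years in business 19 < 25 → Established Business License not required.
8. is a worker-owned cooperative (not: is a sole proprietorship) → Compliance Authorization not required.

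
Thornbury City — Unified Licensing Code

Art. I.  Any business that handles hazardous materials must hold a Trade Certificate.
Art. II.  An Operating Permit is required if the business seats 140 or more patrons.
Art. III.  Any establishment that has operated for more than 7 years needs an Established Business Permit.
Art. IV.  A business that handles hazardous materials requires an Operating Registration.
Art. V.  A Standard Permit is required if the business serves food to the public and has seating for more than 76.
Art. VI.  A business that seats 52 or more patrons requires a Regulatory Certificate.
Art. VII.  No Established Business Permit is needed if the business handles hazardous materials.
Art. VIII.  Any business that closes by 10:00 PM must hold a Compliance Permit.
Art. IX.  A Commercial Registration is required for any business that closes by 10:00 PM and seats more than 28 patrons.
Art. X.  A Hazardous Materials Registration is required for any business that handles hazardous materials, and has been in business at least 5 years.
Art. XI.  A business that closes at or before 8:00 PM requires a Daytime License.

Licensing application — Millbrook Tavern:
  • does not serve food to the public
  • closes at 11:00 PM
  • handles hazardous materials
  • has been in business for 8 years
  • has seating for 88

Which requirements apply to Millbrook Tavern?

Hazardous Materials Registration, Operating Registration, Regulatory Certificate, Trade Certificate

Art. I. handles hazardous materials → Trade Certificate required.
Art. II. seating 88 < 140 → Operating Permit not required.
Art. III. years in business 8 > 7 → Established Business Permit required.
Art. IV. handles hazardous materials → Operating Registration required.
Art. V. does not serve food to the public; seating 88 > 76 → Standard Permit not required.
Art. VI. seating 88 ≥ 52 → Regulatory Certificate required.
Art. VII. handles hazardous materials → exempt from Established Business Permit.
Art. VIII. closes 11:00 PM, after 10:00 PM → Compliance Permit not required.
Art. IX. closes 11:00 PM, after 10:00 PM; seating 88 > 28 → Commercial Registration not required.
Art. X. handles hazardous materials; years in business 8 ≥ 5 → Hazardous Materials Registration required.
Art. XI. closes 11:00 PM, after 8:00 PM → Daytime License not required.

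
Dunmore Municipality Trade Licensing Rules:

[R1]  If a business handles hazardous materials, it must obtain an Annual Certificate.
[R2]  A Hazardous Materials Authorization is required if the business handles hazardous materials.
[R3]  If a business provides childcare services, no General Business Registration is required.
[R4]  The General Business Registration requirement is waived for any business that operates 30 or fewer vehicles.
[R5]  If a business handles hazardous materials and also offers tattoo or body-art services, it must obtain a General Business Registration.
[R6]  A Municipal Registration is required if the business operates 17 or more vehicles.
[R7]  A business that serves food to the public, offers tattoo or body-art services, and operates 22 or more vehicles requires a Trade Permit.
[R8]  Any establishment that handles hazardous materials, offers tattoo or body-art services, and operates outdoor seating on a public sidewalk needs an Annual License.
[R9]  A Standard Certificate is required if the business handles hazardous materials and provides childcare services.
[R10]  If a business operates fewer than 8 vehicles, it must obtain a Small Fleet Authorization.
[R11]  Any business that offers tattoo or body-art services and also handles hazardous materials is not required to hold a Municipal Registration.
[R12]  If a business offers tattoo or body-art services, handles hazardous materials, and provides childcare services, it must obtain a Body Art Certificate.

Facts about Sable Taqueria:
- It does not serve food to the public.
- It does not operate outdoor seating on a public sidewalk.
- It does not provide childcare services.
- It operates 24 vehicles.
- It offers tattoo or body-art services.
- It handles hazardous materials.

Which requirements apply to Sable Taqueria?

[R1] handles hazardous materials → Annual Certificate required.
[R2] handles hazardous materials → Hazardous Materials Authorization required.
[R3] does not provide childcare services → General Business Registration exemption does not apply.
[R4] vehicles 24 ≤ 30 → exempt from General Business Registration.
[R5] handles hazardous materials; offers tattoo or body-art services → General Business Registration required.
[R6] vehicles 24 ≥ 17 → Municipal Registration required.
[R7] does not serve food to the public; offers tattoo or body-art services; vehicles 24 ≥ 22 → Trade Permit not required.
[R8] handles hazardous materials; offers tattoo or body-art services; does not operate outdoor seating on a public sidewalk → Annual License not required.
[R9] handles hazardous materials; does not provide childcare services → Standard Certificate not required.
[R10] vehicles 24 ≥ 8 → Small Fleet Authorization not required.
[R11] offers tattoo or body-art services; handles hazardous materials → exempt from Municipal Registration.
[R12] offers tattoo or body-art services; handles hazardous materials; does not provide childcare services → Body Art Certificate not required.

Annual Certificate, Hazardous Materials Authorization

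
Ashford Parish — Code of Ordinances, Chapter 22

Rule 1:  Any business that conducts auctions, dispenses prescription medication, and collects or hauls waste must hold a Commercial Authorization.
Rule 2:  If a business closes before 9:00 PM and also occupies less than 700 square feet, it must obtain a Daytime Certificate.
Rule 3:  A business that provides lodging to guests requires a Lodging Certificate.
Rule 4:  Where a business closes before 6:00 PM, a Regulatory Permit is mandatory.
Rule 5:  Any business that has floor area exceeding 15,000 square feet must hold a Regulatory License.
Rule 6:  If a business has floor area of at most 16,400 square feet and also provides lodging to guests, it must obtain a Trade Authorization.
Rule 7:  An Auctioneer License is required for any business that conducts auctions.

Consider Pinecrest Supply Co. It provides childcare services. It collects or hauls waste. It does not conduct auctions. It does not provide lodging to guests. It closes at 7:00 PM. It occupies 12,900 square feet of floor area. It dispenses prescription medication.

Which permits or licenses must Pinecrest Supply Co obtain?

Rule 1: does not conduct auctions; dispenses prescription medication; collects or hauls waste → Commercial Authorization not required.
Rule 2: closes 7:00 PM, at/before 9:00 PM; floor area 12,900 square feet ≥ 700 square feet → Daytime Certificate not required.
Rule 3: does not provide lodging to guests → Lodging Certificate not required.
Rule 4: closes 7:00 PM, after 6:00 PM → Regulatory Permit not required.
Rule 5: floor area 12,900 square feet ≤ 15,000 square feet → Regulatory License not required.
Rule 6: floor area 12,900 square feet ≤ 16,400 square feet; does not provide lodging to guests → Trade Authorization not required.
Rule 7: does not conduct auctions → Auctioneer License not required.

None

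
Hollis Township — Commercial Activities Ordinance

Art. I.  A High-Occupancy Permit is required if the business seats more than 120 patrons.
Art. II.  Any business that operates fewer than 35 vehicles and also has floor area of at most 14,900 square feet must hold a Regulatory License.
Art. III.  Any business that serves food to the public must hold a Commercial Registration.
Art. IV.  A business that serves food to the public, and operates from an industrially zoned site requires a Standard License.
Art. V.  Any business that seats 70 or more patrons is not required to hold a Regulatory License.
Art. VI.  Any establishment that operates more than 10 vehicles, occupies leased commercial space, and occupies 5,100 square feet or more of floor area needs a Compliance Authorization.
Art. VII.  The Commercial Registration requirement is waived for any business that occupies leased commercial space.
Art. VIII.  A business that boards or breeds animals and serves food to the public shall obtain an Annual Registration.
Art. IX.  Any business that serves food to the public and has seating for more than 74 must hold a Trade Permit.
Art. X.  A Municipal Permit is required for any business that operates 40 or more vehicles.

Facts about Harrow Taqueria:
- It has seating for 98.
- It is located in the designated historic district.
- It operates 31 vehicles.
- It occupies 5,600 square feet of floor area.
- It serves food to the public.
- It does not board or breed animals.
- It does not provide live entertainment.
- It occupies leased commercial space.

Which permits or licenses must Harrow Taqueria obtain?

Art. I. seating 98 ≤ 120 → High-Occupancy Permit not required.
Art. II. vehicles 31 < 35; floor area 5,600 square feet ≤ 14,900 square feet → Regulatory License required.
Art. III. serves food to the public → Commercial Registration required.
Art. IV. serves food to the public; occupies leased commercial space (not: operates from an industrially zoned site) → Standard License not required.
Art. V. seating 98 ≥ 70 → exempt from Regulatory License.
Art. VI. vehicles 31 > 10; occupies leased commercial space; floor area 5,600 square feet ≥ 5,100 square feet → Compliance Authorization required.
Art. VII. occupies leased commercial space → exempt from Commercial Registration.
Art. VIII. does not board or breed animals; serves food to the public → Annual Registration not required.
Art. IX. serves food to the public; seating 98 > 74 → Trade Permit required.
Art. X. vehicles 31 < 40 → Municipal Permit not required.

Compliance Authorization, Trade Permit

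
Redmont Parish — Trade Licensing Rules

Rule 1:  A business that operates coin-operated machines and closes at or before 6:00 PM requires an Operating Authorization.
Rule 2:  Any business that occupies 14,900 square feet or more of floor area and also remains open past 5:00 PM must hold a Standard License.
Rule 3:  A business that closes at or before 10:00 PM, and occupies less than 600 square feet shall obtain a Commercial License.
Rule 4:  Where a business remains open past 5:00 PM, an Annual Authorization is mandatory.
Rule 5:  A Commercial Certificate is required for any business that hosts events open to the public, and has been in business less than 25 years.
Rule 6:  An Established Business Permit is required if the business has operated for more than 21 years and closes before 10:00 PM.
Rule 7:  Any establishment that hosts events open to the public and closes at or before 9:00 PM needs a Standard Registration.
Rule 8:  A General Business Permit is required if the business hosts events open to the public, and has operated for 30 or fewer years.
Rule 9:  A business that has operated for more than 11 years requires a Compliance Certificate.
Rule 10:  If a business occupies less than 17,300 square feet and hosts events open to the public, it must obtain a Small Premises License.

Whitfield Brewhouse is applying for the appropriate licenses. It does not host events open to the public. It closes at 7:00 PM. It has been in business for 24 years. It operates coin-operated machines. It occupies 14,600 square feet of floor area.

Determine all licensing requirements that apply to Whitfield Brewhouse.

Rule 1: operates coin-operated machines; closes 7:00 PM, after 6:00 PM → Operating Authorization not required.
Rule 2: floor area 14,600 square feet < 14,900 square feet; closes 7:00 PM, after 5:00 PM → Standard License not required.
Rule 3: closes 7:00 PM, at/before 10:00 PM; floor area 14,600 square feet ≥ 600 square feet → Commercial License not required.
Rule 4: closes 7:00 PM, after 5:00 PM → Annual Authorization required.
Rule 5: does not host events open to the public; years in business 24 < 25 → Commercial Certificate not required.
Rule 6: years in business 24 > 21; closes 7:00 PM, at/before 10:00 PM → Established Business Permit required.
Rule 7: does not host events open to the public; closes 7:00 PM, at/before 9:00 PM → Standard Registration not required.
Rule 8: does not host events open to the public; years in business 24 ≤ 30 → General Business Permit not required.
Rule 9: years in business 24 > 11 → Compliance Certificate required.
Rule 10: floor area 14,600 square feet < 17,300 square feet; does not host events open to the public → Small Premises License not required.

Annual Authorization, Compliance Certificate, Established Business Permit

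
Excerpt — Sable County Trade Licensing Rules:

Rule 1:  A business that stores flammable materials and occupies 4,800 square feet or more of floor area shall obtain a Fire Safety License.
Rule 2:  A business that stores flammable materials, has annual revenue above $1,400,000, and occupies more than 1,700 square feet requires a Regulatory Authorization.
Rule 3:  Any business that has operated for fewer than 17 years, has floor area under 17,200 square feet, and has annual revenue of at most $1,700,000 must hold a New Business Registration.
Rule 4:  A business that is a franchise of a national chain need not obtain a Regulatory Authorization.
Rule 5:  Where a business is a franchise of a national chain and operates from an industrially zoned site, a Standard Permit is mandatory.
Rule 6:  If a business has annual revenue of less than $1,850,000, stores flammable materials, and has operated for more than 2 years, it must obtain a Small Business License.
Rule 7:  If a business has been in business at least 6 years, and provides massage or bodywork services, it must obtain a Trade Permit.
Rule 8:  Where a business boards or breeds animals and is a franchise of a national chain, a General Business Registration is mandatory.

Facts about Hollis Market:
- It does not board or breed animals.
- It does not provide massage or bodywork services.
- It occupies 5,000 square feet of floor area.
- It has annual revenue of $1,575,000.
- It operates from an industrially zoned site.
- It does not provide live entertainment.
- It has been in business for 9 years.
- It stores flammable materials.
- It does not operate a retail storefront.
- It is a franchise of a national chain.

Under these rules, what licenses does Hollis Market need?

Fire Safety License, New Business Registration, Small Business License, Standard Permit

Rule 1: stores flammable materials; floor area 5,000 square feet ≥ 4,800 square feet → Fire Safety License required.
Rule 2: stores flammable materials; revenue $1,575,000 > $1,400,000; floor area 5,000 square feet > 1,700 square feet → Regulatory Authorization required.
Rule 3: years in business 9 < 17; floor area 5,000 square feet < 17,200 square feet; revenue $1,575,000 ≤ $1,700,000 → New Business Registration required.
Rule 4: is a franchise of a national chain → exempt from Regulatory Authorization.
Rule 5: is a franchise of a national chain; operates from an industrially zoned site → Standard Permit required.
Rule 6: revenue $1,575,000 < $1,850,000; stores flammable materials; years in business 9 > 2 → Small Business License required.
Rule 7: years in business 9 ≥ 6; does not provide massage or bodywork services → Trade Permit not required.
Rule 8: does not board or breed animals; is a franchise of a national chain → General Business Registration not required.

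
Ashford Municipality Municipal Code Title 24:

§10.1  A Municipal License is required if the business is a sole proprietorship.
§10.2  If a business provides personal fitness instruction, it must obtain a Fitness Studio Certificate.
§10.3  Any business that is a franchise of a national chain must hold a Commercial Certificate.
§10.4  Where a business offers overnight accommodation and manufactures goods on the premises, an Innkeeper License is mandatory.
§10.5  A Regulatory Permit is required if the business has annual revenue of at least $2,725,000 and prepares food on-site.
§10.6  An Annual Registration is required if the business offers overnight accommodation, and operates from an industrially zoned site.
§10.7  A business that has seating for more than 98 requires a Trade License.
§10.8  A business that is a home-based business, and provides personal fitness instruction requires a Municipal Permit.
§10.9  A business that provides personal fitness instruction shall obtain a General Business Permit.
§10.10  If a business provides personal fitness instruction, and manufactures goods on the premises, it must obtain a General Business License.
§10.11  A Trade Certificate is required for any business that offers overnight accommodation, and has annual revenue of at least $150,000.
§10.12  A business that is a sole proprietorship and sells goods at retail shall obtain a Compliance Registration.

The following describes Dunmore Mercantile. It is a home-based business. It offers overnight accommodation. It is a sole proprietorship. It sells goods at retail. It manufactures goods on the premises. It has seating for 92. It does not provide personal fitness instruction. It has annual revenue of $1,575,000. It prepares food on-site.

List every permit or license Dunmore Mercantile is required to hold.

Compliance Registration, Innkeeper License, Municipal License, Trade Certificate

§10.1 is a sole proprietorship → Municipal License required.
§10.2 does not provide personal fitness instruction → Fitness Studio Certificate not required.
§10.3 is a sole proprietorship (not: is a franchise of a national chain) → Commercial Certificate not required.
§10.4 offers overnight accommodation; manufactures goods on the premises → Innkeeper License required.
§10.5 revenue $1,575,000 < $2,725,000; prepares food on-site → Regulatory Permit not required.
§10.6 offers overnight accommodation; is a home-based business (not: operates from an industrially zoned site) → Annual Registration not required.
§10.7 seating 92 ≤ 98 → Trade License not required.
§10.8 is a home-based business; does not provide personal fitness instruction → Municipal Permit not required.
§10.9 does not provide personal fitness instruction → General Business Permit not required.
§10.10 does not provide personal fitness instruction; manufactures goods on the premises → General Business License not required.
§10.11 offers overnight accommodation; revenue $1,575,000 ≥ $150,000 → Trade Certificate required.
§10.12 is a sole proprietorship; sells goods at retail → Compliance Registration required.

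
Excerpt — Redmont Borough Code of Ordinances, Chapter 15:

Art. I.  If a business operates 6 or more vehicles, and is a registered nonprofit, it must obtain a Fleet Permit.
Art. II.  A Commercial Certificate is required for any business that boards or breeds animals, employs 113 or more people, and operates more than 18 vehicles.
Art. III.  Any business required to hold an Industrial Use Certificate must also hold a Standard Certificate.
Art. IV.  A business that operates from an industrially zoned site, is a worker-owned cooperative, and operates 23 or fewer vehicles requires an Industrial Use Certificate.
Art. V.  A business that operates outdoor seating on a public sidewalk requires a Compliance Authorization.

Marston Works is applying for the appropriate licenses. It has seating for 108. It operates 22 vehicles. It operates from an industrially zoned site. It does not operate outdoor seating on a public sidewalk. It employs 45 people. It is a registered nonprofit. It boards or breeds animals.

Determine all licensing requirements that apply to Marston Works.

Fleet Permit

Art. I. vehicles 22 ≥ 6; is a registered nonprofit → Fleet Permit required.
Art. II. boards or breeds animals; employees 45 < 113; vehicles 22 > 18 → Commercial Certificate not required.
Art. III. Industrial Use Certificate is not required → no effect.
Art. IV. operates from an industrially zoned site; is a registered nonprofit (not: is a worker-owned cooperative); vehicles 22 ≤ 23 → Industrial Use Certificate not required.
Art. V. does not operate outdoor seating on a public sidewalk → Compliance Authorization not required.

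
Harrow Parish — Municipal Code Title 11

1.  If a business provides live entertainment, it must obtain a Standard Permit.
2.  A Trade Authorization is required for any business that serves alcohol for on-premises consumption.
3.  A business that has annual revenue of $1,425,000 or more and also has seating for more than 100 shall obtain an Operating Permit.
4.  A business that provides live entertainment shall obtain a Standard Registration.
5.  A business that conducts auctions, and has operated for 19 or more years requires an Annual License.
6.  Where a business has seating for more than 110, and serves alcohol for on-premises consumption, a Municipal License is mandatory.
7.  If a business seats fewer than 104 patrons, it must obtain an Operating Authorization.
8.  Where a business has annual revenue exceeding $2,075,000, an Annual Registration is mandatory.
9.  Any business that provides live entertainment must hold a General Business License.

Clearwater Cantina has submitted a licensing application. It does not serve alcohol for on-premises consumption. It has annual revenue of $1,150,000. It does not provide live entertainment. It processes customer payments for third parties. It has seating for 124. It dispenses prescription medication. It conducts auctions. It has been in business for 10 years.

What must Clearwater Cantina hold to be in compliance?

1. does not provide live entertainment → Standard Permit not required.
2. does not serve alcohol for on-premises consumption → Trade Authorization not required.
3. revenue $1,150,000 < $1,425,000; seating 124 > 100 → Operating Permit not required.
4. does not provide live entertainment → Standard Registration not required.
5. conducts auctions; years in business 10 < 19 → Annual License not required.
6. seating 124 > 110; does not serve alcohol for on-premises consumption → Municipal License not required.
7. seating 124 ≥ 104 → Operating Authorization not required.
8. revenue $1,150,000 ≤ $2,075,000 → Annual Registration not required.
9. does not provide live entertainment → General Business License not required.

None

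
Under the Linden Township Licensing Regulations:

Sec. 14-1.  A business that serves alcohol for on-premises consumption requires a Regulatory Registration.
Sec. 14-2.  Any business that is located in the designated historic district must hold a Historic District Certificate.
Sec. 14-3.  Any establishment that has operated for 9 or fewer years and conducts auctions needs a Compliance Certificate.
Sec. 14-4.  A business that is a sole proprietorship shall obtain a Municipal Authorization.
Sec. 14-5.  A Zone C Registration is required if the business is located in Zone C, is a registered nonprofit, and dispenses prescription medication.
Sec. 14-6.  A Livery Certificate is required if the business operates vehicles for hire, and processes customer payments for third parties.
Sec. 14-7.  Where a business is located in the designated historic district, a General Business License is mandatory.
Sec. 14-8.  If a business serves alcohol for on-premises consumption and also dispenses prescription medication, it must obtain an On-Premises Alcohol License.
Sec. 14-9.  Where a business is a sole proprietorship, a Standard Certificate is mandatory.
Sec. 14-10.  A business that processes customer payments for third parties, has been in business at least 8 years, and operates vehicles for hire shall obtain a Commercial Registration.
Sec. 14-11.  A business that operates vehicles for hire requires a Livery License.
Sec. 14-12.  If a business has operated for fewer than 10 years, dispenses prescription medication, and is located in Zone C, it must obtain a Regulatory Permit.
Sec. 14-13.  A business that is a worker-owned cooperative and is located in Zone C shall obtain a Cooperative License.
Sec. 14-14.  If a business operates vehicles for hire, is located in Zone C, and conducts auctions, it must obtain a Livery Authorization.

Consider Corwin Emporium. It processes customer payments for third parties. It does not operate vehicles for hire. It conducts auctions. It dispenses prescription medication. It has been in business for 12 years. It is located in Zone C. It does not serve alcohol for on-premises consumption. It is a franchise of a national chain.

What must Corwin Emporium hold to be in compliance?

None

Sec. 14-1. does not serve alcohol for on-premises consumption → Regulatory Registration not required.
Sec. 14-2. is located in Zone C (not: is located in the designated historic district) → Historic District Certificate not required.
Sec. 14-3. years in business 12 > 9; conducts auctions → Compliance Certificate not required.
Sec. 14-4. is a franchise of a national chain (not: is a sole proprietorship) → Municipal Authorization not required.
Sec. 14-5. is located in Zone C; is a franchise of a national chain (not: is a registered nonprofit); dispenses prescription medication → Zone C Registration not required.
Sec. 14-6. does not operate vehicles for hire; processes customer payments for third parties → Livery Certificate not required.
Sec. 14-7. is located in Zone C (not: is located in the designated historic district) → General Business License not required.
Sec. 14-8. does not serve alcohol for on-premises consumption; dispenses prescription medication → On-Premises Alcohol License not required.
Sec. 14-9. is a franchise of a national chain (not: is a sole proprietorship) → Standard Certificate not required.
Sec. 14-10. processes customer payments for third parties; years in business 12 ≥ 8; does not operate vehicles for hire → Commercial Registration not required.
Sec. 14-11. does not operate vehicles for hire → Livery License not required.
Sec. 14-12. years in business 12 ≥ 10; dispenses prescription medication; is located in Zone C → Regulatory Permit not required.
Sec. 14-13. is a franchise of a national chain (not: is a worker-owned cooperative); is located in Zone C → Cooperative License not required.
Sec. 14-14. does not operate vehicles for hire; is located in Zone C; conducts auctions → Livery Authorization not required.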